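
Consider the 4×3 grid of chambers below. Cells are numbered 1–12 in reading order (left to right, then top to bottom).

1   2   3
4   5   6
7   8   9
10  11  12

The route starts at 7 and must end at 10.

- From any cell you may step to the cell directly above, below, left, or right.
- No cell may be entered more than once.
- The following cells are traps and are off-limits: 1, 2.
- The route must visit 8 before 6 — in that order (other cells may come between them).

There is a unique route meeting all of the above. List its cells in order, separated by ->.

The waypoints must appear in the order 8, 6, with no cell reused.
Route from 7: right 1 to 8, up 1 to 5, right 1 to 6, down 2 to 12, left 2 to 10 — 7 moves in all.
Check: order respected (8 at step 1, 6 at step 3).

7 -> 8 -> 5 -> 6 -> 9 -> 12 -> 11 -> 10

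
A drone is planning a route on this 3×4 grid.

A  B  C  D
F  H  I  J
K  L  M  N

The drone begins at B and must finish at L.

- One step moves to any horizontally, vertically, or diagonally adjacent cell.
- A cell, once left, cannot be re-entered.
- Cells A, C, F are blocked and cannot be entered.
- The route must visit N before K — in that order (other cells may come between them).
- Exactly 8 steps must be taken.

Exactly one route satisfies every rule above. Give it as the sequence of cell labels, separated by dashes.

B - I - D - J - N - M - H - K - L

The waypoints must appear in the order N, K, with no cell reused.
Route from B: down-right to I, up-right to D, 2× down (reaching N), left to M, up-left to H, down-left to K, right to L — 8 moves in all.
Check: order respected (N at step 4, K at step 7); 8 moves as required.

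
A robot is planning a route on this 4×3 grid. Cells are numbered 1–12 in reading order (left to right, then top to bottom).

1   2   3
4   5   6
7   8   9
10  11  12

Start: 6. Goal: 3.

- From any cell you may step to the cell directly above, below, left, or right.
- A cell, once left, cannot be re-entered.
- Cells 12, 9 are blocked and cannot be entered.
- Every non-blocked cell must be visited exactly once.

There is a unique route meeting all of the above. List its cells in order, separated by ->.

6 -> 5 -> 8 -> 11 -> 10 -> 7 -> 4 -> 1 -> 2 -> 3

Need to visit all 10 open cells exactly once, starting at 6 and ending at 3.
Cell 10 has only two open neighbours (7 and 11), so the path must pass straight through it: one of those is the cell it's entered from and the other is where it exits.
Route from 6: left 1 to 5, down 2 to 11, left 1 to 10, up 3 to 1, right 2 to 3 — 9 moves in all.
Check: all 10 open cells covered.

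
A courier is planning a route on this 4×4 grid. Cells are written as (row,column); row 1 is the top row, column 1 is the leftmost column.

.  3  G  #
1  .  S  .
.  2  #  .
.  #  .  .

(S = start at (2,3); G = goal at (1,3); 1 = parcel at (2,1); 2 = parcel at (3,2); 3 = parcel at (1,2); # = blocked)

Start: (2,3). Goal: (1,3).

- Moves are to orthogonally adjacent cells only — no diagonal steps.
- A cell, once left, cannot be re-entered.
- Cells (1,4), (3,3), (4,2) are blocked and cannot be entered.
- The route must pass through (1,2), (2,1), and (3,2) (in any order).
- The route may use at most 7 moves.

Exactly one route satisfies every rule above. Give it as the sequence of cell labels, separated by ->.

Any route must reach (1,2), (2,1), and (3,2) and still end at (1,3) within 7 moves, so the order of the required stops is forced.
Route from (2,3): left 1 to (2,2), down 1 to (3,2), left 1 to (3,1), up 2 to (1,1), right 2 to (1,3) — 7 moves in all.
Check: all required cells visited; 7 ≤ 7 moves.

(2,3) -> (2,2) -> (3,2) -> (3,1) -> (2,1) -> (1,1) -> (1,2) -> (1,3)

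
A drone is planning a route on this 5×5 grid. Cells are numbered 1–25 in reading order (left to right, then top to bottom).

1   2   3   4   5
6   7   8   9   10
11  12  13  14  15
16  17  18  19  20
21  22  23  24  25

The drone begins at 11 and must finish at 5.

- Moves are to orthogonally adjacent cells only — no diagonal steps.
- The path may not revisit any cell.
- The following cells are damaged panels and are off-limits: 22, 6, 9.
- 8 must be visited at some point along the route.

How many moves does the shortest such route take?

Any route passes through 8 somewhere between 11 and 5. Summing Manhattan distances along the two legs (11 → 8 → 5) gives a lower bound of 3 + 3 = 6 moves.
A route of 6 moves achieves this: 11 → 12 → 7 → 8 → 3 → 4 → 5.
Since 6 matches the lower bound, it is optimal.

6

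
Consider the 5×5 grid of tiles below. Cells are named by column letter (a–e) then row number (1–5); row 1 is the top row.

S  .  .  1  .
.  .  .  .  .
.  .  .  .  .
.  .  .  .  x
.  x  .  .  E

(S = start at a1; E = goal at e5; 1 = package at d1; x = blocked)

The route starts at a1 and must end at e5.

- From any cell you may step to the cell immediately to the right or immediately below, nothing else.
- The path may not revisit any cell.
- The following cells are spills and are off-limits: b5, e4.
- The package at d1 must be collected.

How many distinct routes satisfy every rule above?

A right/down-only route from a1 to e5 makes exactly 4 down-moves and 4 right-moves in some order.
With no other constraints that would be C(8,4) = 70 routes.
Split at d1 and multiply the segment counts (each segment already excludes blocked cells): a1→d1: 1; d1→e5: 1; product = 1.
That gives 1 route.

1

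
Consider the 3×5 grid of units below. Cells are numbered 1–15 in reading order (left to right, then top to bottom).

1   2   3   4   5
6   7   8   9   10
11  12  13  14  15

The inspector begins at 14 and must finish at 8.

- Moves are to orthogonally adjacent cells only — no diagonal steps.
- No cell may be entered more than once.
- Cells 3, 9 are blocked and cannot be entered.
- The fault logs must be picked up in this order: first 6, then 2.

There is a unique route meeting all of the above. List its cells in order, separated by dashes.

The waypoints must appear in the order 6, 2, with no cell reused.
Route from 14: left 3 to 11, up 2 to 1, right 1 to 2, down 1 to 7, right 1 to 8 — 8 moves in all.
Check: order respected (6 at step 4, 2 at step 6).

14 - 13 - 12 - 11 - 6 - 1 - 2 - 7 - 8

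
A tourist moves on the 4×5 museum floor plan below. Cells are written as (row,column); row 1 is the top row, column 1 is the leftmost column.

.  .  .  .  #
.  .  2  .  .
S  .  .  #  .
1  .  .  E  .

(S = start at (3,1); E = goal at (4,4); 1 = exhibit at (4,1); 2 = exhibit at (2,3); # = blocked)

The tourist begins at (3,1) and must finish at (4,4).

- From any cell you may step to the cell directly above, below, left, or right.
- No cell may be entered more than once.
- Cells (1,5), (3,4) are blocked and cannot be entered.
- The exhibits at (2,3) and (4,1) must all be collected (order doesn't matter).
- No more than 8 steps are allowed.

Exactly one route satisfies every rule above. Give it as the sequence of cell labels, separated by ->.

The budget equals the shortest possible length, so every move has to be on a shortest route through the required cells.
Route from (3,1): down 1 to (4,1), right 1 to (4,2), up 2 to (2,2), right 1 to (2,3), down 2 to (4,3), right 1 to (4,4) — 8 moves in all.
Check: all required cells visited; 8 ≤ 8 moves.

(3,1) -> (4,1) -> (4,2) -> (3,2) -> (2,2) -> (2,3) -> (3,3) -> (4,3) -> (4,4)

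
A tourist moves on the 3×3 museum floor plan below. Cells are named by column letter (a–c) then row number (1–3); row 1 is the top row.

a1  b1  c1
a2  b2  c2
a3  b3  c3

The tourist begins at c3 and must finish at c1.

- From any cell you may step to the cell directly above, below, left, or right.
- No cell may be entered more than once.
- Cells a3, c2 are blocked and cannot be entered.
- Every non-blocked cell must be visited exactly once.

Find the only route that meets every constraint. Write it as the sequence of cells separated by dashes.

c3 - b3 - b2 - a2 - a1 - b1 - c1

Need to visit all 7 open cells exactly once, starting at c3 and ending at c1.
Cell a1 has only two open neighbours (a2 and b1), so the path must pass straight through it: one of those is the cell it's entered from and the other is where it exits.
Route from c3: left to b3, up to b2, left to a2, up to a1, 2× right (reaching c1) — 6 moves in all.
Check: all 7 open cells covered.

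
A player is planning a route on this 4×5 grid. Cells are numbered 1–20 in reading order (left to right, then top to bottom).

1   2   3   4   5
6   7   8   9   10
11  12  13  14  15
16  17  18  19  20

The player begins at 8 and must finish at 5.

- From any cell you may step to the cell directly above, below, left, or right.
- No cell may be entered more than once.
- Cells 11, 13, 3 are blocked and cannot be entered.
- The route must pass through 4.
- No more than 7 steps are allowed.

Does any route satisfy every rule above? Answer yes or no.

yes

One route that works: 8 → 9 → 4 → 5.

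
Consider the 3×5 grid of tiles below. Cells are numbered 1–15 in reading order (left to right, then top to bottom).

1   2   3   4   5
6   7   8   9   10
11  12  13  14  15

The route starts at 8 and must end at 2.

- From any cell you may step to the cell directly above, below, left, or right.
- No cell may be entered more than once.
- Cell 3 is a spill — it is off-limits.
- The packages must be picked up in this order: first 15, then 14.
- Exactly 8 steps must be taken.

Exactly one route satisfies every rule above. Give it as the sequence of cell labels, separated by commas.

8, 9, 10, 15, 14, 13, 12, 7, 2

The waypoints must appear in the order 15, 14, with no cell reused.
Route from 8: 2× right (reaching 10), down to 15, 3× left (reaching 12), 2× up (reaching 2) — 8 moves in all.
Check: order respected (15 at step 3, 14 at step 4); 8 moves as required.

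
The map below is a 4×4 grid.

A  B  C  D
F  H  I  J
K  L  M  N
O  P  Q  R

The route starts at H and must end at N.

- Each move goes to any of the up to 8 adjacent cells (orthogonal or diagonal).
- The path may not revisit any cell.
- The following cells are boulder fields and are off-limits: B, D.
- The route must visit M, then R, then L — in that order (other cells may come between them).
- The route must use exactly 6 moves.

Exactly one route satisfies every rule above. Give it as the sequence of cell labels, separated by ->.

H -> M -> R -> Q -> L -> I -> N

The waypoints must appear in the order M, R, L, with no cell reused.
Route from H: down-right 2 to R, left 1 to Q, up-left 1 to L, up-right 1 to I, down-right 1 to N — 6 moves in all.
Check: order respected (M at step 1, R at step 2, L at step 4); 6 moves as required.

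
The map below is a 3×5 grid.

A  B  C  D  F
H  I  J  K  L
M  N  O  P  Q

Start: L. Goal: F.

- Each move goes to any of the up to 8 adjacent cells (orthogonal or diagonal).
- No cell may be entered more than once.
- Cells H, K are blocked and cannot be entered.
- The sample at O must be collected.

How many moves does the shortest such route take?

Any route passes through O somewhere between L and F. Summing Chebyshev distances along the two legs (L → O → F) gives a lower bound of 2 + 2 = 4 moves.
That bound ignores the blocked cells. Measuring each leg by the fewest moves that actually steer around them (L→O: 2; O→F: 3) raises the lower bound to 5.
A route of 5 moves exists: L → P → O → J → D → F.
Since 5 matches that lower bound, it is optimal.

5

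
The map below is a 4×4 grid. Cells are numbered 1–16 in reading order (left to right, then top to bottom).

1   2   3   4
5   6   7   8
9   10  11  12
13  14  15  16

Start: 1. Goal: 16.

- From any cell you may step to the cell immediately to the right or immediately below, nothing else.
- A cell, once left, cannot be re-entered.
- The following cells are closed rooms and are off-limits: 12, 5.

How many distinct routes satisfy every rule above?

4

A right/down-only route from 1 to 16 makes exactly 3 down-moves and 3 right-moves in some order.
With no other constraints that would be C(6,3) = 20 routes.
Subtract routes through each blocked cell (inclusion–exclusion for overlaps): − through 5: 10 − through 12: 10 + through 5&12: 4 → 4.
That gives 4 routes.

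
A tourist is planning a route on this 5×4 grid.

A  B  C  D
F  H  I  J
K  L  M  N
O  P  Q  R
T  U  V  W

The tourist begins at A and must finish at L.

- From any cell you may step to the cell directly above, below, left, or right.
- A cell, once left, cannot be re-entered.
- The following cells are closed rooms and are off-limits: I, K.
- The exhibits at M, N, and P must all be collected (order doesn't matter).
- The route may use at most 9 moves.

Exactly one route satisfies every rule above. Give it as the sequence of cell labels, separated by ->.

A -> B -> C -> D -> J -> N -> M -> Q -> P -> L

The 9-move cap with required stops at M, N, P leaves no slack for detours.
Route from A: right 3 to D, down 2 to N, left 1 to M, down 1 to Q, left 1 to P, up 1 to L — 9 moves in all.
Check: all required cells visited; 9 ≤ 9 moves.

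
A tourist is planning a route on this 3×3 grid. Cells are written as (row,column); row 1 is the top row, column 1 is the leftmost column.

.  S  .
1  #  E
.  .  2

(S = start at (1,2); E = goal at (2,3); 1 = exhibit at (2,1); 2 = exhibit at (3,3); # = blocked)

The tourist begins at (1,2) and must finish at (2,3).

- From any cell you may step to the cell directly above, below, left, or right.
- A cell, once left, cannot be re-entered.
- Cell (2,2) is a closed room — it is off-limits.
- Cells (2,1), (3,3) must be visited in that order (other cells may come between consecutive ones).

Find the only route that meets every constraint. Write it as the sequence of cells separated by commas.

(1,2), (1,1), (2,1), (3,1), (3,2), (3,3), (2,3)

The waypoints must appear in the order (2,1), (3,3), with no cell reused.
Route from (1,2): left to (1,1), 2× down (reaching (3,1)), 2× right (reaching (3,3)), up to (2,3) — 6 moves in all.
Check: order respected (1 at step 2, 2 at step 5).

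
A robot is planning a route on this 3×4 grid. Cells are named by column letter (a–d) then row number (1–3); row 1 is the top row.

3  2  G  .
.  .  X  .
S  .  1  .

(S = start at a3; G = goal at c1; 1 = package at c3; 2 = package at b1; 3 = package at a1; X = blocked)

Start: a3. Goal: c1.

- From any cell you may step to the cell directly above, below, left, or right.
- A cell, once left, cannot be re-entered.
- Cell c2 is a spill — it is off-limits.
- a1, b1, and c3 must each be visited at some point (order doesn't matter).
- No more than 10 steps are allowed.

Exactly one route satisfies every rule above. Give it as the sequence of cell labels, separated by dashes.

Any route must reach a1, b1, and c3 and still end at c1 within 10 moves, so the order of the required stops is forced.
Route from a3: up 2 to a1, right 1 to b1, down 2 to b3, right 2 to d3, up 2 to d1, left 1 to c1 — 10 moves in all.
Check: all required cells visited; 10 ≤ 10 moves.

a3 - a2 - a1 - b1 - b2 - b3 - c3 - d3 - d2 - d1 - c1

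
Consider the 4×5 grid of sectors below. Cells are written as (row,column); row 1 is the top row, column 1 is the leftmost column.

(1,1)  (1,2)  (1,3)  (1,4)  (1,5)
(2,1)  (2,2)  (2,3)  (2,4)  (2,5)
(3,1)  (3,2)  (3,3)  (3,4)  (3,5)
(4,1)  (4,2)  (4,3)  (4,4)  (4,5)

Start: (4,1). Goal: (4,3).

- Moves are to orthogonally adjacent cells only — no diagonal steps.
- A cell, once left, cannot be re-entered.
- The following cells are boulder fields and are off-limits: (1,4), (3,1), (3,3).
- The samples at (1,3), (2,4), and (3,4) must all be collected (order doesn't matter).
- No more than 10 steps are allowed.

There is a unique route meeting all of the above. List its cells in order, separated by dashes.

The 10-move cap with required stops at (1,3), (2,4), (3,4) leaves no slack for detours.
Route from (4,1): right 1 to (4,2), up 3 to (1,2), right 1 to (1,3), down 1 to (2,3), right 1 to (2,4), down 2 to (4,4), left 1 to (4,3) — 10 moves in all.
Check: all required cells visited; 10 ≤ 10 moves.

(4,1) - (4,2) - (3,2) - (2,2) - (1,2) - (1,3) - (2,3) - (2,4) - (3,4) - (4,4) - (4,3)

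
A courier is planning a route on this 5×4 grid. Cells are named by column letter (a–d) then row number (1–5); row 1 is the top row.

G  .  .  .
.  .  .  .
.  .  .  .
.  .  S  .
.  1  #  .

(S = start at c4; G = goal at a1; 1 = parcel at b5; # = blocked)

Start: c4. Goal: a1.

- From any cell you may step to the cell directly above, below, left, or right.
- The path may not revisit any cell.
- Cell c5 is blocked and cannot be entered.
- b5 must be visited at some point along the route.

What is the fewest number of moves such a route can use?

7

Any route passes through b5 somewhere between c4 and a1. Summing Manhattan distances along the two legs (c4 → b5 → a1) gives a lower bound of 2 + 5 = 7 moves.
A route of 7 moves achieves this: c4 → b4 → b5 → a5 → a4 → a3 → a2 → a1.
Since 7 matches the lower bound, it is optimal.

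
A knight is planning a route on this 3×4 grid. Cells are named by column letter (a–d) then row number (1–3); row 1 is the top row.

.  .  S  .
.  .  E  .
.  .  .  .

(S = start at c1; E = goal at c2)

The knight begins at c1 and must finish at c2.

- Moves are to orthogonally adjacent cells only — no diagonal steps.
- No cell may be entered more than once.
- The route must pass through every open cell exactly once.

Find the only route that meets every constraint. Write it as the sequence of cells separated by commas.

c1, d1, d2, d3, c3, b3, a3, a2, a1, b1, b2, c2

Need to visit all 12 open cells exactly once, starting at c1 and ending at c2.
Route from c1: right to d1, 2× down (reaching d3), 3× left (reaching a3), 2× up (reaching a1), right to b1, down to b2, right to c2 — 11 moves in all.
Check: all 12 open cells covered.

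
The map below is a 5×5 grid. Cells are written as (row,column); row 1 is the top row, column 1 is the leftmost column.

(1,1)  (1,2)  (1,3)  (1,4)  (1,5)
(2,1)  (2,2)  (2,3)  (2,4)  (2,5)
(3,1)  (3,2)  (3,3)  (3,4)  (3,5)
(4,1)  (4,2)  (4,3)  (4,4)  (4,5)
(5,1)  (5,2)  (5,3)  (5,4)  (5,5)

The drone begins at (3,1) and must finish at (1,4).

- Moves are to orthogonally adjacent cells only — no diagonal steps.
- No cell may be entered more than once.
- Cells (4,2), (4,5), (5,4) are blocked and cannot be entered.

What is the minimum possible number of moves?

The Manhattan distance from (3,1) to (1,4) is |3−1| + |1−4| = 5, so at least 5 moves are needed.
A route of 5 moves achieves this: (3,1) → (2,1) → (1,1) → (1,2) → (1,3) → (1,4).
Since 5 matches the lower bound, it is optimal.

5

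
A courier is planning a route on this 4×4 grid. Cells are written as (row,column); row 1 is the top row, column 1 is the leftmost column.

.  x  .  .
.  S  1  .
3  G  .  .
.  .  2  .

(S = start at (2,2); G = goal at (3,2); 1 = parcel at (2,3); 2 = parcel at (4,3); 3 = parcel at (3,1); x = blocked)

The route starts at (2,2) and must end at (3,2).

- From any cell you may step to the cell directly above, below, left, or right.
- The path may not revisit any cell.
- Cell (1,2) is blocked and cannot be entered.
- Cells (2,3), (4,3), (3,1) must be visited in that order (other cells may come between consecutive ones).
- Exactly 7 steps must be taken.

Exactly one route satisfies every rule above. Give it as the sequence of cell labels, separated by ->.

(2,2) -> (2,3) -> (3,3) -> (4,3) -> (4,2) -> (4,1) -> (3,1) -> (3,2)

The waypoints must appear in the order (2,3), (4,3), (3,1), with no cell reused.
Route from (2,2): right 1 to (2,3), down 2 to (4,3), left 2 to (4,1), up 1 to (3,1), right 1 to (3,2) — 7 moves in all.
Check: order respected (1 at step 1, 2 at step 3, 3 at step 6); 7 moves as required.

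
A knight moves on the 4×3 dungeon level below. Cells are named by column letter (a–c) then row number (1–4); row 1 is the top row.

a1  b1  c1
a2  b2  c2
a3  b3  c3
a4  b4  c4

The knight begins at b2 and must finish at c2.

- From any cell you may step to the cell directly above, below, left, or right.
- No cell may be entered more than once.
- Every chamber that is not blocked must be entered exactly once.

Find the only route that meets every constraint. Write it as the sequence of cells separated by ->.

Need to visit all 12 open cells exactly once, starting at b2 and ending at c2.
Cell c1 has only two open neighbours (c2 and b1), so the path must pass straight through it: one of those is the cell it's entered from and the other is where it exits.
Route from b2: down 1 to b3, right 1 to c3, down 1 to c4, left 2 to a4, up 3 to a1, right 2 to c1, down 1 to c2 — 11 moves in all.
Check: all 12 open cells covered.

b2 -> b3 -> c3 -> c4 -> b4 -> a4 -> a3 -> a2 -> a1 -> b1 -> c1 -> c2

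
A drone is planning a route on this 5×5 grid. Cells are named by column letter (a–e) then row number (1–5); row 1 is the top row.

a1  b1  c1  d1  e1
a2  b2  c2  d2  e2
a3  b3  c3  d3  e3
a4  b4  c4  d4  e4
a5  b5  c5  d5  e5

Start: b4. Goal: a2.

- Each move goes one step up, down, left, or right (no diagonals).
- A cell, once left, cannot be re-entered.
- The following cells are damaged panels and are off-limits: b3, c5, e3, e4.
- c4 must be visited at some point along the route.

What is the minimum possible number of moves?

5

Any route passes through c4 somewhere between b4 and a2. Summing Manhattan distances along the two legs (b4 → c4 → a2) gives a lower bound of 1 + 4 = 5 moves.
A route of 5 moves achieves this: b4 → c4 → c3 → c2 → b2 → a2.
Since 5 matches the lower bound, it is optimal.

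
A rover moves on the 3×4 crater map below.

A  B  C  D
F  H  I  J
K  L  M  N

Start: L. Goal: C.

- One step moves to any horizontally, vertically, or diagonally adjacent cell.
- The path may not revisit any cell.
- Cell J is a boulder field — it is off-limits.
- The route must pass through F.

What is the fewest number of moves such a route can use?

3

Any route passes through F somewhere between L and C. Summing Chebyshev distances along the two legs (L → F → C) gives a lower bound of 1 + 2 = 3 moves.
A route of 3 moves achieves this: L → F → B → C.
Since 3 matches the lower bound, it is optimal.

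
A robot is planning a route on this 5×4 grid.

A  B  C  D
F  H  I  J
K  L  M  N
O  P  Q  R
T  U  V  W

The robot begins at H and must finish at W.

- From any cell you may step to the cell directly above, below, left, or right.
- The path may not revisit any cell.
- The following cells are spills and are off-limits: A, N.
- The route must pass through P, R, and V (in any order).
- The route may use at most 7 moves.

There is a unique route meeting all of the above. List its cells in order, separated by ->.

H -> L -> P -> U -> V -> Q -> R -> W

Any route must reach P, R, and V and still end at W within 7 moves, so the order of the required stops is forced.
Route from H: 3× down (reaching U), right to V, up to Q, right to R, down to W — 7 moves in all.
Check: all required cells visited; 7 ≤ 7 moves.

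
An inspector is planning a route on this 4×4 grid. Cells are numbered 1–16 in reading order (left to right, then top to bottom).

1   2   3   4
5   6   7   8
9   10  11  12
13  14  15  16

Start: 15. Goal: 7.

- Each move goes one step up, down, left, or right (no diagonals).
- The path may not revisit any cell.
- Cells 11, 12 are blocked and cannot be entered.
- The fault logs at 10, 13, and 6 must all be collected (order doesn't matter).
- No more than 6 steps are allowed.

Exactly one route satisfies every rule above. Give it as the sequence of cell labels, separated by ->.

15 -> 14 -> 13 -> 9 -> 10 -> 6 -> 7

The 6-move cap with required stops at 10, 13, 6 leaves no slack for detours.
Route from 15: left 2 to 13, up 1 to 9, right 1 to 10, up 1 to 6, right 1 to 7 — 6 moves in all.
Check: all required cells visited; 6 ≤ 6 moves.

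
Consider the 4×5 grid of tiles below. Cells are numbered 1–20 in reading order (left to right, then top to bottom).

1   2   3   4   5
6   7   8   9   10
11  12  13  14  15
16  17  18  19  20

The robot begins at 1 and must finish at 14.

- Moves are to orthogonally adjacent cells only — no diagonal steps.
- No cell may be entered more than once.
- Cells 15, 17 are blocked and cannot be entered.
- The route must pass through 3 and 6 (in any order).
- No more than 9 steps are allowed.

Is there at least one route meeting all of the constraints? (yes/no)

yes

One route that works: 1 → 6 → 7 → 2 → 3 → 8 → 13 → 14.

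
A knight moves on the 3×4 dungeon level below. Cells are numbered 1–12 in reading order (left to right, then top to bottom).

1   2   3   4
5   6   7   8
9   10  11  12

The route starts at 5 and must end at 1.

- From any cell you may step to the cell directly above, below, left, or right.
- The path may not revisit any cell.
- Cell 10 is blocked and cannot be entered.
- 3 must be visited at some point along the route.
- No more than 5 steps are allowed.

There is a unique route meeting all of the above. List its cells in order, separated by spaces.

The 5-move cap with required stops at 3 leaves no slack for detours.
Route from 5: 2× right (reaching 7), up to 3, 2× left (reaching 1) — 5 moves in all.
Check: all required cells visited; 5 ≤ 5 moves.

5 6 7 3 2 1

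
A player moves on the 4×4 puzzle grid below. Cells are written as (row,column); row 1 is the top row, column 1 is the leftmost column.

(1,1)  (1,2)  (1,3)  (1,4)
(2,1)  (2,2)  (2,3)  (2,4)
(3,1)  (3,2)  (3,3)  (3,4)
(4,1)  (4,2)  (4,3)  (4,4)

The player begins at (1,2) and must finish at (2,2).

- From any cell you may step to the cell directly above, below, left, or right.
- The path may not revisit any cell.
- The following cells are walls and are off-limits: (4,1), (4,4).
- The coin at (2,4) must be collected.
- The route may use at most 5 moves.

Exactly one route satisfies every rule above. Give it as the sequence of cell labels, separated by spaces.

(1,2) (1,3) (1,4) (2,4) (2,3) (2,2)

Any route must reach (2,4) and still end at (2,2) within 5 moves, so the order of the required stops is forced.
Route from (1,2): 2× right (reaching (1,4)), down to (2,4), 2× left (reaching (2,2)) — 5 moves in all.
Check: all required cells visited; 5 ≤ 5 moves.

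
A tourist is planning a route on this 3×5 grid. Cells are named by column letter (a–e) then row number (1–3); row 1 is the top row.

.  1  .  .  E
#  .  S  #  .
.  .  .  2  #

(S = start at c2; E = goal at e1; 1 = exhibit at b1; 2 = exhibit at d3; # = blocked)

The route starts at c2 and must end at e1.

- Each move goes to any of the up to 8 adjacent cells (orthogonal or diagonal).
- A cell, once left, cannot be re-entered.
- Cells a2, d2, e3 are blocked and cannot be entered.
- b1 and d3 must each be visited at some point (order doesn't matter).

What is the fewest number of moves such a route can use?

6

Any route passes through b1 and d3 in some order between c2 and e1. Summing Chebyshev distances along each leg and taking the cheapest ordering (c2 → b1 → d3 → e1) gives a lower bound of 1 + 2 + 2 = 5 moves.
The shortest route satisfying every rule uses 6 moves: c2 → b1 → b2 → c3 → d3 → e2 → e1.
The bound of 5 isn't tight here; checking systematically, no route of length 5 through 5 satisfies every constraint, so 6 is the minimum.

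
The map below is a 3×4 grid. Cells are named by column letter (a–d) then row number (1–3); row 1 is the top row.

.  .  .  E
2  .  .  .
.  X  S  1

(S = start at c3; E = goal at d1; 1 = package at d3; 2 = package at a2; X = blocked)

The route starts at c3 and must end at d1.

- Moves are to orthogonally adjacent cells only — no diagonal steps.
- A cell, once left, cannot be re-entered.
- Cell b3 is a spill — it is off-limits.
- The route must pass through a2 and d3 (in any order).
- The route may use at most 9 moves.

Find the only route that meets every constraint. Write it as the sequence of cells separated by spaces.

c3 d3 d2 c2 b2 a2 a1 b1 c1 d1

The 9-move cap with required stops at a2, d3 leaves no slack for detours.
Route from c3: right to d3, up to d2, 3× left (reaching a2), up to a1, 3× right (reaching d1) — 9 moves in all.
Check: all required cells visited; 9 ≤ 9 moves.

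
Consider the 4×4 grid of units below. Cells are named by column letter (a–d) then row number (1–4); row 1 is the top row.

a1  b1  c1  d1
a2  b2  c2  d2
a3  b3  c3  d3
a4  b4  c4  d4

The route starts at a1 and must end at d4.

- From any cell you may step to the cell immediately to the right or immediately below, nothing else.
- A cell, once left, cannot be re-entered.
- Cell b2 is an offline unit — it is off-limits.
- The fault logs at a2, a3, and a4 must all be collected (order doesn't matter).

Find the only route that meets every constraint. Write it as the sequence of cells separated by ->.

a1 -> a2 -> a3 -> a4 -> b4 -> c4 -> d4

Moves only go right or down, so the column and row indices never decrease.
Route from a1: down 3 to a4, right 3 to d4 — 6 moves in all.
Check: all required cells visited.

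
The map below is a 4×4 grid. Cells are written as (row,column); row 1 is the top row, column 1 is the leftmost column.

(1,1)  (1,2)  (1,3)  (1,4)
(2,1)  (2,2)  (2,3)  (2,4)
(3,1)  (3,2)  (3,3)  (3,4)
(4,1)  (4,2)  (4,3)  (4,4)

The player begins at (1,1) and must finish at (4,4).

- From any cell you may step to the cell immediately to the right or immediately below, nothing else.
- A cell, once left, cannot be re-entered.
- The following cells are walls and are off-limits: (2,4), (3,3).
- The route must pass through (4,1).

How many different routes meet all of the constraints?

A right/down-only route from (1,1) to (4,4) makes exactly 3 down-moves and 3 right-moves in some order.
With no other constraints that would be C(6,3) = 20 routes.
Split at (4,1) and multiply the segment counts (each segment already excludes blocked cells): (1,1)→(4,1): 1; (4,1)→(4,4): 1; product = 1.
That gives 1 route.

1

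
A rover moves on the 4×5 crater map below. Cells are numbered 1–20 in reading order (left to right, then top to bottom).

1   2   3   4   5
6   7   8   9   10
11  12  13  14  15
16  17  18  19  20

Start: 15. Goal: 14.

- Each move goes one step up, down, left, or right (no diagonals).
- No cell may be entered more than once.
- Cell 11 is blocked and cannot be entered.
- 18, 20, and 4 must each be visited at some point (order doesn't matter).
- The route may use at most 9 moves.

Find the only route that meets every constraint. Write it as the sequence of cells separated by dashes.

15 - 20 - 19 - 18 - 13 - 8 - 3 - 4 - 9 - 14

Any route must reach 18, 20, and 4 and still end at 14 within 9 moves, so the order of the required stops is forced.
Route from 15: down to 20, 2× left (reaching 18), 3× up (reaching 3), right to 4, 2× down (reaching 14) — 9 moves in all.
Check: all required cells visited; 9 ≤ 9 moves.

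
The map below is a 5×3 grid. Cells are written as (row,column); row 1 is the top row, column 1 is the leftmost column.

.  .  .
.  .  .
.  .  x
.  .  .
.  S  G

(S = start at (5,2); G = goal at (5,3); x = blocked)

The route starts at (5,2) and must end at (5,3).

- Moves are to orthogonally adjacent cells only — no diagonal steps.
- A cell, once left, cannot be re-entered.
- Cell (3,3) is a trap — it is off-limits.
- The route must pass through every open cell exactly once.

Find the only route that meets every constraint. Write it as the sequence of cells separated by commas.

Need to visit all 14 open cells exactly once, starting at (5,2) and ending at (5,3).
Cell (1,3) has only two open neighbours ((2,3) and (1,2)), so the path must pass straight through it: one of those is the cell it's entered from and the other is where it exits.
Route from (5,2): left to (5,1), 4× up (reaching (1,1)), 2× right (reaching (1,3)), down to (2,3), left to (2,2), 2× down (reaching (4,2)), right to (4,3), down to (5,3) — 13 moves in all.
Check: all 14 open cells covered.

(5,2), (5,1), (4,1), (3,1), (2,1), (1,1), (1,2), (1,3), (2,3), (2,2), (3,2), (4,2), (4,3), (5,3)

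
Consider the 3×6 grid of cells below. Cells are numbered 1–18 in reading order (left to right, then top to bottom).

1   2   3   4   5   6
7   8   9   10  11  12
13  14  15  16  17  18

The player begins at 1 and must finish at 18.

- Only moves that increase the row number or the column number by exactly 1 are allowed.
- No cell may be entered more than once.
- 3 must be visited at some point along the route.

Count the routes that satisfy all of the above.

A right/down-only route from 1 to 18 makes exactly 2 down-moves and 5 right-moves in some order.
With no other constraints that would be C(7,2) = 21 routes.
Split at 3 and multiply the segment counts: 1→3: 1; 3→18: 10; product = 10.
That gives 10 routes.

10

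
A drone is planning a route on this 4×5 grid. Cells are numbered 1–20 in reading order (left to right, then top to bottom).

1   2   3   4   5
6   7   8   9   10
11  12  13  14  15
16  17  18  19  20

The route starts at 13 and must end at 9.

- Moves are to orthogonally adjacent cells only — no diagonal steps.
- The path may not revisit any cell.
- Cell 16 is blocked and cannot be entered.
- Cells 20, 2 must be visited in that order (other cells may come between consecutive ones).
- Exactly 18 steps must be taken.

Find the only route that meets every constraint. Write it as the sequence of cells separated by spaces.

The waypoints must appear in the order 20, 2, with no cell reused.
Route from 13: 2× right (reaching 15), down to 20, 3× left (reaching 17), up to 12, left to 11, 2× up (reaching 1), right to 2, down to 7, right to 8, up to 3, 2× right (reaching 5), down to 10, left to 9 — 18 moves in all.
Check: order respected (20 at step 3, 2 at step 11); 18 moves as required.

13 14 15 20 19 18 17 12 11 6 1 2 7 8 3 4 5 10 9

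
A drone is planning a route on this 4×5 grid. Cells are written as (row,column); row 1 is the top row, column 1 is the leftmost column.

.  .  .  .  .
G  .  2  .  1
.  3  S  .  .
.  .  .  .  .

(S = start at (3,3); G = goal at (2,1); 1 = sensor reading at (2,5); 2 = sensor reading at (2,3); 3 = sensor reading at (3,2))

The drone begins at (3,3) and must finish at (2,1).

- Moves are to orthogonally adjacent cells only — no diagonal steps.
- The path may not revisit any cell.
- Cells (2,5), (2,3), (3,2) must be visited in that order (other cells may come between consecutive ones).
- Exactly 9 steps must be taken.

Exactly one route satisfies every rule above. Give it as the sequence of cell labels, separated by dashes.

(3,3) - (3,4) - (3,5) - (2,5) - (2,4) - (2,3) - (2,2) - (3,2) - (3,1) - (2,1)

The waypoints must appear in the order (2,5), (2,3), (3,2), with no cell reused.
Route from (3,3): right 2 to (3,5), up 1 to (2,5), left 3 to (2,2), down 1 to (3,2), left 1 to (3,1), up 1 to (2,1) — 9 moves in all.
Check: order respected (1 at step 3, 2 at step 5, 3 at step 7); 9 moves as required.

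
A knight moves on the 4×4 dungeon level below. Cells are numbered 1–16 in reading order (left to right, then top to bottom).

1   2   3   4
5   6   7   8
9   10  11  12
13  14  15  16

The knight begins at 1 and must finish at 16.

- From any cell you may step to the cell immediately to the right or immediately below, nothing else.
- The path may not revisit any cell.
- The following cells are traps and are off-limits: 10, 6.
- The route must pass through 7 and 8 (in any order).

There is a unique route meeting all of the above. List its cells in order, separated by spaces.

Moves only go right or down, so the column and row indices never decrease.
Route from 1: right 2 to 3, down 1 to 7, right 1 to 8, down 2 to 16 — 6 moves in all.
Check: all required cells visited.

1 2 3 7 8 12 16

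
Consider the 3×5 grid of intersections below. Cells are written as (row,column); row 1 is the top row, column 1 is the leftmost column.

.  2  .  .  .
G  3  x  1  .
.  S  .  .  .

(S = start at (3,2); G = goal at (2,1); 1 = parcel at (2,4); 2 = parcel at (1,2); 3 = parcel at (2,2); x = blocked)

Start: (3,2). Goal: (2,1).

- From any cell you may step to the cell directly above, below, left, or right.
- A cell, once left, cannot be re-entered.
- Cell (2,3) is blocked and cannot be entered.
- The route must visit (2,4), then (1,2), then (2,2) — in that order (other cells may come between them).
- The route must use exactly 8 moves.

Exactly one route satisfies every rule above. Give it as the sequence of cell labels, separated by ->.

(3,2) -> (3,3) -> (3,4) -> (2,4) -> (1,4) -> (1,3) -> (1,2) -> (2,2) -> (2,1)

The waypoints must appear in the order (2,4), (1,2), (2,2), with no cell reused.
Route from (3,2): right 2 to (3,4), up 2 to (1,4), left 2 to (1,2), down 1 to (2,2), left 1 to (2,1) — 8 moves in all.
Check: order respected (1 at step 3, 2 at step 6, 3 at step 7); 8 moves as required.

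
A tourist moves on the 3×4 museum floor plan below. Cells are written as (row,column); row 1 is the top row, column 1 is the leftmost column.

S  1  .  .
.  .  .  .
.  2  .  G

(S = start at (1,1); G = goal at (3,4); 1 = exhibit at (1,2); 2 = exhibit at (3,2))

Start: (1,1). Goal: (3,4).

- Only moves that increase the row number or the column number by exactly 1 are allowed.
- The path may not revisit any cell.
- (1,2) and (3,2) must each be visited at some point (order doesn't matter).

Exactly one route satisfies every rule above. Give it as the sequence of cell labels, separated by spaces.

Moves only go right or down, so the column and row indices never decrease.
Route from (1,1): right 1 to (1,2), down 2 to (3,2), right 2 to (3,4) — 5 moves in all.
Check: all required cells visited.

(1,1) (1,2) (2,2) (3,2) (3,3) (3,4)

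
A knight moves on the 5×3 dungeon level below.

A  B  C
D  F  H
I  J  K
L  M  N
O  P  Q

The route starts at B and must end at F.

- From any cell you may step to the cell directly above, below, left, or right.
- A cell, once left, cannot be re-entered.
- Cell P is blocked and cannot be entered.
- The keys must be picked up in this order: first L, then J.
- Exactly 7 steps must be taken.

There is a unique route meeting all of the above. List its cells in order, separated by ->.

B -> A -> D -> I -> L -> M -> J -> F

The waypoints must appear in the order L, J, with no cell reused.
Route from B: left 1 to A, down 3 to L, right 1 to M, up 2 to F — 7 moves in all.
Check: order respected (L at step 4, J at step 6); 7 moves as required.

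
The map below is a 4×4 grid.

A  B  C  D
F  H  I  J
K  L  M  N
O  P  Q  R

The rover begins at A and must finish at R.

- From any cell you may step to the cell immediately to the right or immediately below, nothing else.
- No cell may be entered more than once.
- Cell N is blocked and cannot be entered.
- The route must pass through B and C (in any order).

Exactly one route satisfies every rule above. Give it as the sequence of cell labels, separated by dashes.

A - B - C - I - M - Q - R

Moves only go right or down, so the column and row indices never decrease.
Route from A: 2× right (reaching C), 3× down (reaching Q), right to R — 6 moves in all.
Check: all required cells visited.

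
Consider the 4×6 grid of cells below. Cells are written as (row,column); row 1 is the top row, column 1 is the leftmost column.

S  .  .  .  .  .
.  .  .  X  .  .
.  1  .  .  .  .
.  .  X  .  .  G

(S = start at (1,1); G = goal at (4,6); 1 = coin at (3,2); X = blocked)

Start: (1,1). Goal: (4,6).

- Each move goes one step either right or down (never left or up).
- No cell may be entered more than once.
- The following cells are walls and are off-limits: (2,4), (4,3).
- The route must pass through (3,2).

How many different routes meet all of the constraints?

A right/down-only route from (1,1) to (4,6) makes exactly 3 down-moves and 5 right-moves in some order.
With no other constraints that would be C(8,3) = 56 routes.
Split at (3,2) and multiply the segment counts (each segment already excludes blocked cells): (1,1)→(3,2): 3; (3,2)→(4,6): 3; product = 9.
That gives 9 routes.

9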